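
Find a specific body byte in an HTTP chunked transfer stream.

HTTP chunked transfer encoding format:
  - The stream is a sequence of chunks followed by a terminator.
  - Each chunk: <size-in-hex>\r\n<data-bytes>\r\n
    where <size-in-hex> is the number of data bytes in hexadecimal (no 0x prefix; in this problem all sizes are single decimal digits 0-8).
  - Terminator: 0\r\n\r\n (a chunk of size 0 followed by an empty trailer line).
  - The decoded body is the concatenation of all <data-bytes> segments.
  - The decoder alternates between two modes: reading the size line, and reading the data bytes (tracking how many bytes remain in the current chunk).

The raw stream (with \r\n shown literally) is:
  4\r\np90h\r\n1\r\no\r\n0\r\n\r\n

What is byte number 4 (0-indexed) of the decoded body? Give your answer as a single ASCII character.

Chunk 1: stream[0..1]='4' size=0x4=4, data at stream[3..7]='p90h' -> body[0..4], body so far='p90h'
Chunk 2: stream[9..10]='1' size=0x1=1, data at stream[12..13]='o' -> body[4..5], body so far='p90ho'
Chunk 3: stream[15..16]='0' size=0 (terminator). Final body='p90ho' (5 bytes)
Body byte 4 = 'o'

Answer: o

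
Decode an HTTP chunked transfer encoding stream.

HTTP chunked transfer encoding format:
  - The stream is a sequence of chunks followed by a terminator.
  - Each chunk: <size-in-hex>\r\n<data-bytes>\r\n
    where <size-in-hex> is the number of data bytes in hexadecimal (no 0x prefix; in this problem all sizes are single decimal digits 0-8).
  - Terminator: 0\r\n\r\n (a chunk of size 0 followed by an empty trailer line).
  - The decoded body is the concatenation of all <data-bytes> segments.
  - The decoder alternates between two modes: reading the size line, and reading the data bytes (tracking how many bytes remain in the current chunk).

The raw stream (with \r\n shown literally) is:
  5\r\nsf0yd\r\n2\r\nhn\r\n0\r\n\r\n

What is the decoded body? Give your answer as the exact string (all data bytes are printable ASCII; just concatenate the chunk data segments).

Chunk 1: stream[0..1]='5' size=0x5=5, data at stream[3..8]='sf0yd' -> body[0..5], body so far='sf0yd'
Chunk 2: stream[10..11]='2' size=0x2=2, data at stream[13..15]='hn' -> body[5..7], body so far='sf0ydhn'
Chunk 3: stream[17..18]='0' size=0 (terminator). Final body='sf0ydhn' (7 bytes)

Answer: sf0ydhn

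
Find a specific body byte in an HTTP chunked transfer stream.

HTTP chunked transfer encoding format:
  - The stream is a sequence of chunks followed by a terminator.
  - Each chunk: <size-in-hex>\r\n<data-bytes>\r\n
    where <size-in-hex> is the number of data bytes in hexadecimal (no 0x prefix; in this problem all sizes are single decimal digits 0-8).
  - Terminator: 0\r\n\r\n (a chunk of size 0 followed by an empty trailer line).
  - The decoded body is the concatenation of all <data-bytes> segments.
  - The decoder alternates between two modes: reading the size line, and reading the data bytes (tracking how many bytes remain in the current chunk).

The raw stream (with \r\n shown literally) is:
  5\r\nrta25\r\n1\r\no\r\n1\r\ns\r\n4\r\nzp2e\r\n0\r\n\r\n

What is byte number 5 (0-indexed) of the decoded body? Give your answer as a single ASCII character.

Answer: o

Derivation:
Chunk 1: stream[0..1]='5' size=0x5=5, data at stream[3..8]='rta25' -> body[0..5], body so far='rta25'
Chunk 2: stream[10..11]='1' size=0x1=1, data at stream[13..14]='o' -> body[5..6], body so far='rta25o'
Chunk 3: stream[16..17]='1' size=0x1=1, data at stream[19..20]='s' -> body[6..7], body so far='rta25os'
Chunk 4: stream[22..23]='4' size=0x4=4, data at stream[25..29]='zp2e' -> body[7..11], body so far='rta25oszp2e'
Chunk 5: stream[31..32]='0' size=0 (terminator). Final body='rta25oszp2e' (11 bytes)
Body byte 5 = 'o'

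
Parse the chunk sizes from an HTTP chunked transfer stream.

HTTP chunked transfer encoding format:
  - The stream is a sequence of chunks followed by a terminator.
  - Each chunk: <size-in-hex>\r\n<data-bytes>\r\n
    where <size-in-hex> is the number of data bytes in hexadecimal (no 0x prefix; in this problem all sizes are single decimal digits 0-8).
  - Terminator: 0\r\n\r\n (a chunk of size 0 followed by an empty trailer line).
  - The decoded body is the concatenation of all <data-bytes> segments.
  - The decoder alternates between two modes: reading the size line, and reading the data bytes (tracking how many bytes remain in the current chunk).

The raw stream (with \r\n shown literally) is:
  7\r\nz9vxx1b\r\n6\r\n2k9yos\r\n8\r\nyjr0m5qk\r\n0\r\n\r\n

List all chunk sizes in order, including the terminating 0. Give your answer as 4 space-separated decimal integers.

Answer: 7 6 8 0

Derivation:
Chunk 1: stream[0..1]='7' size=0x7=7, data at stream[3..10]='z9vxx1b' -> body[0..7], body so far='z9vxx1b'
Chunk 2: stream[12..13]='6' size=0x6=6, data at stream[15..21]='2k9yos' -> body[7..13], body so far='z9vxx1b2k9yos'
Chunk 3: stream[23..24]='8' size=0x8=8, data at stream[26..34]='yjr0m5qk' -> body[13..21], body so far='z9vxx1b2k9yosyjr0m5qk'
Chunk 4: stream[36..37]='0' size=0 (terminator). Final body='z9vxx1b2k9yosyjr0m5qk' (21 bytes)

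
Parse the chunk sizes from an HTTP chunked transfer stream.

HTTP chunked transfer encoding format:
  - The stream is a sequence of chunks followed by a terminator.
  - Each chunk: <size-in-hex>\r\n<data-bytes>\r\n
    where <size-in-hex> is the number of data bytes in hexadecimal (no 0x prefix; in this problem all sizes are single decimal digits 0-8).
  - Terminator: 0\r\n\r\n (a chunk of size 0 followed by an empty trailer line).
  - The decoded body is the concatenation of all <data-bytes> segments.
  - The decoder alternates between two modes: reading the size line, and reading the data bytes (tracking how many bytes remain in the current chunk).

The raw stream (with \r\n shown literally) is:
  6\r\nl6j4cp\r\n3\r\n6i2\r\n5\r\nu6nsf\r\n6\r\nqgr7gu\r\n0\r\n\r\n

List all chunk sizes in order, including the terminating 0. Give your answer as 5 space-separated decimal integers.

Answer: 6 3 5 6 0

Derivation:
Chunk 1: stream[0..1]='6' size=0x6=6, data at stream[3..9]='l6j4cp' -> body[0..6], body so far='l6j4cp'
Chunk 2: stream[11..12]='3' size=0x3=3, data at stream[14..17]='6i2' -> body[6..9], body so far='l6j4cp6i2'
Chunk 3: stream[19..20]='5' size=0x5=5, data at stream[22..27]='u6nsf' -> body[9..14], body so far='l6j4cp6i2u6nsf'
Chunk 4: stream[29..30]='6' size=0x6=6, data at stream[32..38]='qgr7gu' -> body[14..20], body so far='l6j4cp6i2u6nsfqgr7gu'
Chunk 5: stream[40..41]='0' size=0 (terminator). Final body='l6j4cp6i2u6nsfqgr7gu' (20 bytes)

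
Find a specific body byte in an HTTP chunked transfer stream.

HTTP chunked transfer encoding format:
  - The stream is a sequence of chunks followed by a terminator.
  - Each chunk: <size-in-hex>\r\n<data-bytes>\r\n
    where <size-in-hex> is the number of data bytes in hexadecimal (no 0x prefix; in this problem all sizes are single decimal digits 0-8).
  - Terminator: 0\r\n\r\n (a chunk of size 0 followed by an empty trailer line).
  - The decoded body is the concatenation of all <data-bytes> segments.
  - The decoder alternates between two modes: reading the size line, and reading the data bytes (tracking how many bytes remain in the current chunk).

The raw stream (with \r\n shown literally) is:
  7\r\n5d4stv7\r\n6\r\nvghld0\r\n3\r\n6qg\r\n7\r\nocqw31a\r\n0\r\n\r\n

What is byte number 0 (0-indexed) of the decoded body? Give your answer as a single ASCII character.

Chunk 1: stream[0..1]='7' size=0x7=7, data at stream[3..10]='5d4stv7' -> body[0..7], body so far='5d4stv7'
Chunk 2: stream[12..13]='6' size=0x6=6, data at stream[15..21]='vghld0' -> body[7..13], body so far='5d4stv7vghld0'
Chunk 3: stream[23..24]='3' size=0x3=3, data at stream[26..29]='6qg' -> body[13..16], body so far='5d4stv7vghld06qg'
Chunk 4: stream[31..32]='7' size=0x7=7, data at stream[34..41]='ocqw31a' -> body[16..23], body so far='5d4stv7vghld06qgocqw31a'
Chunk 5: stream[43..44]='0' size=0 (terminator). Final body='5d4stv7vghld06qgocqw31a' (23 bytes)
Body byte 0 = '5'

Answer: 5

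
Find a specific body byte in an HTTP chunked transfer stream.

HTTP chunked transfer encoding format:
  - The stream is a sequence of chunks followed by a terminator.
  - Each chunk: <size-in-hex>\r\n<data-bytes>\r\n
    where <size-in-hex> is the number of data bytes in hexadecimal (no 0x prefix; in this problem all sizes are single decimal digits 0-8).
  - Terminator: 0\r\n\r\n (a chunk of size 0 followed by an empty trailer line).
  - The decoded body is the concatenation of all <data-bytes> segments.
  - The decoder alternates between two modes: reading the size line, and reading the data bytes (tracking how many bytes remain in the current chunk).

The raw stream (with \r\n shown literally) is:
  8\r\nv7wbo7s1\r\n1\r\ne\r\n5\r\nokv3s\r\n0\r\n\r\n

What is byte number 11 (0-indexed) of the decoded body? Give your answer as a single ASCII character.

Chunk 1: stream[0..1]='8' size=0x8=8, data at stream[3..11]='v7wbo7s1' -> body[0..8], body so far='v7wbo7s1'
Chunk 2: stream[13..14]='1' size=0x1=1, data at stream[16..17]='e' -> body[8..9], body so far='v7wbo7s1e'
Chunk 3: stream[19..20]='5' size=0x5=5, data at stream[22..27]='okv3s' -> body[9..14], body so far='v7wbo7s1eokv3s'
Chunk 4: stream[29..30]='0' size=0 (terminator). Final body='v7wbo7s1eokv3s' (14 bytes)
Body byte 11 = 'v'

Answer: v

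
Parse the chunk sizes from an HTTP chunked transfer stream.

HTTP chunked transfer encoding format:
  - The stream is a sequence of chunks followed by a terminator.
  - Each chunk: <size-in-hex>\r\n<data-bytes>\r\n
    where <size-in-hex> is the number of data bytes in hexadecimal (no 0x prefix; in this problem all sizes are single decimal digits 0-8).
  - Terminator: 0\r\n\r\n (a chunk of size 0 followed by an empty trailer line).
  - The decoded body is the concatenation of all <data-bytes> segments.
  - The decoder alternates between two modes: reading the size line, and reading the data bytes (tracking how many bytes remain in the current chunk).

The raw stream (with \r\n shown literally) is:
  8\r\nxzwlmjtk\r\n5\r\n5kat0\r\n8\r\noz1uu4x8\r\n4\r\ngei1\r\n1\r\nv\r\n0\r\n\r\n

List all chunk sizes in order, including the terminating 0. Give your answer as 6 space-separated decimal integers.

Answer: 8 5 8 4 1 0

Derivation:
Chunk 1: stream[0..1]='8' size=0x8=8, data at stream[3..11]='xzwlmjtk' -> body[0..8], body so far='xzwlmjtk'
Chunk 2: stream[13..14]='5' size=0x5=5, data at stream[16..21]='5kat0' -> body[8..13], body so far='xzwlmjtk5kat0'
Chunk 3: stream[23..24]='8' size=0x8=8, data at stream[26..34]='oz1uu4x8' -> body[13..21], body so far='xzwlmjtk5kat0oz1uu4x8'
Chunk 4: stream[36..37]='4' size=0x4=4, data at stream[39..43]='gei1' -> body[21..25], body so far='xzwlmjtk5kat0oz1uu4x8gei1'
Chunk 5: stream[45..46]='1' size=0x1=1, data at stream[48..49]='v' -> body[25..26], body so far='xzwlmjtk5kat0oz1uu4x8gei1v'
Chunk 6: stream[51..52]='0' size=0 (terminator). Final body='xzwlmjtk5kat0oz1uu4x8gei1v' (26 bytes)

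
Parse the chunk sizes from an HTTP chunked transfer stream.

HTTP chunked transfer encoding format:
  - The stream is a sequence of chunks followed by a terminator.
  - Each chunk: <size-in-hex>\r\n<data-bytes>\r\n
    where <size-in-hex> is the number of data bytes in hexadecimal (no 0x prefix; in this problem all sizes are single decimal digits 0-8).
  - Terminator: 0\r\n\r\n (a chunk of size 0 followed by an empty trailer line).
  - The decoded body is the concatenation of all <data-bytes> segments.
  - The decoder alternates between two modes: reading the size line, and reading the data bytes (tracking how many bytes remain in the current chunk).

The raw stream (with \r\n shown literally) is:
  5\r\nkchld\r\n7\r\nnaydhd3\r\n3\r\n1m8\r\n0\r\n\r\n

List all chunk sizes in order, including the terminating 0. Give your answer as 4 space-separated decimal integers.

Chunk 1: stream[0..1]='5' size=0x5=5, data at stream[3..8]='kchld' -> body[0..5], body so far='kchld'
Chunk 2: stream[10..11]='7' size=0x7=7, data at stream[13..20]='naydhd3' -> body[5..12], body so far='kchldnaydhd3'
Chunk 3: stream[22..23]='3' size=0x3=3, data at stream[25..28]='1m8' -> body[12..15], body so far='kchldnaydhd31m8'
Chunk 4: stream[30..31]='0' size=0 (terminator). Final body='kchldnaydhd31m8' (15 bytes)

Answer: 5 7 3 0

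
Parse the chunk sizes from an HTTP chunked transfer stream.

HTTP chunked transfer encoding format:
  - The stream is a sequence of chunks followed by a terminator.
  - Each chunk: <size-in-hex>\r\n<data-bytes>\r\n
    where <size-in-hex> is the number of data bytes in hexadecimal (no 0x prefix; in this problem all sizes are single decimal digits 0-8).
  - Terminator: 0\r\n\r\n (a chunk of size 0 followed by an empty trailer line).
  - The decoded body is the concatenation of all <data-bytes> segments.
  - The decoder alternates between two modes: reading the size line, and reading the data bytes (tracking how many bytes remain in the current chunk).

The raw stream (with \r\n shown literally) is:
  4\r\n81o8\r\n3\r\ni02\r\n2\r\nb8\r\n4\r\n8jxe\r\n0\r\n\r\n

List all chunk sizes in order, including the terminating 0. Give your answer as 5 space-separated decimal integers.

Chunk 1: stream[0..1]='4' size=0x4=4, data at stream[3..7]='81o8' -> body[0..4], body so far='81o8'
Chunk 2: stream[9..10]='3' size=0x3=3, data at stream[12..15]='i02' -> body[4..7], body so far='81o8i02'
Chunk 3: stream[17..18]='2' size=0x2=2, data at stream[20..22]='b8' -> body[7..9], body so far='81o8i02b8'
Chunk 4: stream[24..25]='4' size=0x4=4, data at stream[27..31]='8jxe' -> body[9..13], body so far='81o8i02b88jxe'
Chunk 5: stream[33..34]='0' size=0 (terminator). Final body='81o8i02b88jxe' (13 bytes)

Answer: 4 3 2 4 0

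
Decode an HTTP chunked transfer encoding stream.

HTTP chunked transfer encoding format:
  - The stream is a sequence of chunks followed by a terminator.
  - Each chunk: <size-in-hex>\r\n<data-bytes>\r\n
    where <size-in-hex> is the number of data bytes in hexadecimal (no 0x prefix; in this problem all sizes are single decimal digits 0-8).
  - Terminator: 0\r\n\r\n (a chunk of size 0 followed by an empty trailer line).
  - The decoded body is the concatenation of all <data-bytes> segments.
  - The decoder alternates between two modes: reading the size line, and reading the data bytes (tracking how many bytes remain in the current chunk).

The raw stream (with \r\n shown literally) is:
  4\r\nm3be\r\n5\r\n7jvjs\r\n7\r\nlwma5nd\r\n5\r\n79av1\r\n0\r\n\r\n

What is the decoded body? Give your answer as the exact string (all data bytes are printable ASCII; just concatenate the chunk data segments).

Answer: m3be7jvjslwma5nd79av1

Derivation:
Chunk 1: stream[0..1]='4' size=0x4=4, data at stream[3..7]='m3be' -> body[0..4], body so far='m3be'
Chunk 2: stream[9..10]='5' size=0x5=5, data at stream[12..17]='7jvjs' -> body[4..9], body so far='m3be7jvjs'
Chunk 3: stream[19..20]='7' size=0x7=7, data at stream[22..29]='lwma5nd' -> body[9..16], body so far='m3be7jvjslwma5nd'
Chunk 4: stream[31..32]='5' size=0x5=5, data at stream[34..39]='79av1' -> body[16..21], body so far='m3be7jvjslwma5nd79av1'
Chunk 5: stream[41..42]='0' size=0 (terminator). Final body='m3be7jvjslwma5nd79av1' (21 bytes)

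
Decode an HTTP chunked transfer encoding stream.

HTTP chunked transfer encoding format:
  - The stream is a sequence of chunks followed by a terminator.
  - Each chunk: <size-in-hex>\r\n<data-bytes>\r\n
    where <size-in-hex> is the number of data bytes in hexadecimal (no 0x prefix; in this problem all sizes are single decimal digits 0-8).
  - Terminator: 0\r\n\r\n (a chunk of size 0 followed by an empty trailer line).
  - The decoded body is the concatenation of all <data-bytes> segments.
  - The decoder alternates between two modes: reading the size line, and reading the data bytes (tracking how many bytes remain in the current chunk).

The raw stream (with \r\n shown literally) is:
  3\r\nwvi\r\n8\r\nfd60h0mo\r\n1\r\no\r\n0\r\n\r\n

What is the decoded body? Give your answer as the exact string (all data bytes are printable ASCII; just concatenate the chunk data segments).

Chunk 1: stream[0..1]='3' size=0x3=3, data at stream[3..6]='wvi' -> body[0..3], body so far='wvi'
Chunk 2: stream[8..9]='8' size=0x8=8, data at stream[11..19]='fd60h0mo' -> body[3..11], body so far='wvifd60h0mo'
Chunk 3: stream[21..22]='1' size=0x1=1, data at stream[24..25]='o' -> body[11..12], body so far='wvifd60h0moo'
Chunk 4: stream[27..28]='0' size=0 (terminator). Final body='wvifd60h0moo' (12 bytes)

Answer: wvifd60h0moo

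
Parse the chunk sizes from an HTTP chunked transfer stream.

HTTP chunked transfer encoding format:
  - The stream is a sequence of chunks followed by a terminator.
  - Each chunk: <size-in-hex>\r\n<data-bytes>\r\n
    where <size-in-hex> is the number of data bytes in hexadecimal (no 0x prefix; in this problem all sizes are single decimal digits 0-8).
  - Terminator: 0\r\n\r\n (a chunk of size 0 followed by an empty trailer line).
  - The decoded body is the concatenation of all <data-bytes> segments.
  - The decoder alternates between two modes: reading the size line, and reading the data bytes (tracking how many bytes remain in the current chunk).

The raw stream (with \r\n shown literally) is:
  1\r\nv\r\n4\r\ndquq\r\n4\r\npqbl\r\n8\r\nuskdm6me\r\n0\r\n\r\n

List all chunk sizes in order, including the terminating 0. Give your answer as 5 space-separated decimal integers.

Answer: 1 4 4 8 0

Derivation:
Chunk 1: stream[0..1]='1' size=0x1=1, data at stream[3..4]='v' -> body[0..1], body so far='v'
Chunk 2: stream[6..7]='4' size=0x4=4, data at stream[9..13]='dquq' -> body[1..5], body so far='vdquq'
Chunk 3: stream[15..16]='4' size=0x4=4, data at stream[18..22]='pqbl' -> body[5..9], body so far='vdquqpqbl'
Chunk 4: stream[24..25]='8' size=0x8=8, data at stream[27..35]='uskdm6me' -> body[9..17], body so far='vdquqpqbluskdm6me'
Chunk 5: stream[37..38]='0' size=0 (terminator). Final body='vdquqpqbluskdm6me' (17 bytes)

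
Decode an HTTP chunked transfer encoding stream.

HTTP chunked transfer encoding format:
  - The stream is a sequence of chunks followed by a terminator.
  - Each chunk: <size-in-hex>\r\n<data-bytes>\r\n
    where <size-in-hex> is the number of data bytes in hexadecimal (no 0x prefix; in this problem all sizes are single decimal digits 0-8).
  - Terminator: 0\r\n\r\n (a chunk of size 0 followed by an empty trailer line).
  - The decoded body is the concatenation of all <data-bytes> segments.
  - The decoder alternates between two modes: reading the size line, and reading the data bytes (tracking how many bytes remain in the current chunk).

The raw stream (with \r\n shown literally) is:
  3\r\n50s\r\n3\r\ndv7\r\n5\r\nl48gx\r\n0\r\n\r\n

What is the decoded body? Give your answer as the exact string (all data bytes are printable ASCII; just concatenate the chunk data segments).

Chunk 1: stream[0..1]='3' size=0x3=3, data at stream[3..6]='50s' -> body[0..3], body so far='50s'
Chunk 2: stream[8..9]='3' size=0x3=3, data at stream[11..14]='dv7' -> body[3..6], body so far='50sdv7'
Chunk 3: stream[16..17]='5' size=0x5=5, data at stream[19..24]='l48gx' -> body[6..11], body so far='50sdv7l48gx'
Chunk 4: stream[26..27]='0' size=0 (terminator). Final body='50sdv7l48gx' (11 bytes)

Answer: 50sdv7l48gx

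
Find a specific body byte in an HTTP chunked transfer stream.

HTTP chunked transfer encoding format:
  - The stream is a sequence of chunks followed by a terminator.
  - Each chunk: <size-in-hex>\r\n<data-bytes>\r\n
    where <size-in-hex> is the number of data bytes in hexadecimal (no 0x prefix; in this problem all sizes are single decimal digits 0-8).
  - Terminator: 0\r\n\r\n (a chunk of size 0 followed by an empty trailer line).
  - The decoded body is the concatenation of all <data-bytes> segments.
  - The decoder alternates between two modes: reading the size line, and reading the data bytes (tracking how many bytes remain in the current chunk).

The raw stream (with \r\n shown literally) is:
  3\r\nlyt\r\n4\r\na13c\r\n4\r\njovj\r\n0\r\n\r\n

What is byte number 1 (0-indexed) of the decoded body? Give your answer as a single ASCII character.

Answer: y

Derivation:
Chunk 1: stream[0..1]='3' size=0x3=3, data at stream[3..6]='lyt' -> body[0..3], body so far='lyt'
Chunk 2: stream[8..9]='4' size=0x4=4, data at stream[11..15]='a13c' -> body[3..7], body so far='lyta13c'
Chunk 3: stream[17..18]='4' size=0x4=4, data at stream[20..24]='jovj' -> body[7..11], body so far='lyta13cjovj'
Chunk 4: stream[26..27]='0' size=0 (terminator). Final body='lyta13cjovj' (11 bytes)
Body byte 1 = 'y'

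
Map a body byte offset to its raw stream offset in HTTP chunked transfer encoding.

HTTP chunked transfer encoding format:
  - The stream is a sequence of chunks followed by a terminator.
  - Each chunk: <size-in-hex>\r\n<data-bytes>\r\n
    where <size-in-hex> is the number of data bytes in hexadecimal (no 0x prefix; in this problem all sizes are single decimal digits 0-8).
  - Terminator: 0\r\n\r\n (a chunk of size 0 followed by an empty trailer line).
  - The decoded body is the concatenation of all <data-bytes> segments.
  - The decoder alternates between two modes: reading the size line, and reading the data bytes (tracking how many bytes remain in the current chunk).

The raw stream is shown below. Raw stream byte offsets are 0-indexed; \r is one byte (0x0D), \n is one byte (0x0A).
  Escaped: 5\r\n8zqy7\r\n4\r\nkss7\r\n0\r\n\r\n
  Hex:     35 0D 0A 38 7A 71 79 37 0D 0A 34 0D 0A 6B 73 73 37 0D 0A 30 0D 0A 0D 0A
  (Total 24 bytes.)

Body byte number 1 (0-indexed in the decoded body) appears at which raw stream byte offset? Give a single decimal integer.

Chunk 1: stream[0..1]='5' size=0x5=5, data at stream[3..8]='8zqy7' -> body[0..5], body so far='8zqy7'
Chunk 2: stream[10..11]='4' size=0x4=4, data at stream[13..17]='kss7' -> body[5..9], body so far='8zqy7kss7'
Chunk 3: stream[19..20]='0' size=0 (terminator). Final body='8zqy7kss7' (9 bytes)
Body byte 1 at stream offset 4

Answer: 4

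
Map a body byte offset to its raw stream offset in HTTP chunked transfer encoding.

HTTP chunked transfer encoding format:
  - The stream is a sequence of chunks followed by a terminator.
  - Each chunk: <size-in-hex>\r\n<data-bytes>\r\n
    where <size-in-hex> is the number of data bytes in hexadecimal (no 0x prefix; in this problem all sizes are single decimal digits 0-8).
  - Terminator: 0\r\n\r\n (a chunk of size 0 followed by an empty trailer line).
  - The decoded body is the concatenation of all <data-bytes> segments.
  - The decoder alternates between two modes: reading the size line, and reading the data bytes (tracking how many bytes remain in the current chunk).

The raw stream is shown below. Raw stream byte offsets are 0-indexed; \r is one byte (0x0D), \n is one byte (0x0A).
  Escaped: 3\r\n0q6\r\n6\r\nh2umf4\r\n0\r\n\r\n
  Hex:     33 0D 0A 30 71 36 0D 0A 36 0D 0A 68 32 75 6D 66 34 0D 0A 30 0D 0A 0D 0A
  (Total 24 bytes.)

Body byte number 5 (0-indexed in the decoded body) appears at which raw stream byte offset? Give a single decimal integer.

Chunk 1: stream[0..1]='3' size=0x3=3, data at stream[3..6]='0q6' -> body[0..3], body so far='0q6'
Chunk 2: stream[8..9]='6' size=0x6=6, data at stream[11..17]='h2umf4' -> body[3..9], body so far='0q6h2umf4'
Chunk 3: stream[19..20]='0' size=0 (terminator). Final body='0q6h2umf4' (9 bytes)
Body byte 5 at stream offset 13

Answer: 13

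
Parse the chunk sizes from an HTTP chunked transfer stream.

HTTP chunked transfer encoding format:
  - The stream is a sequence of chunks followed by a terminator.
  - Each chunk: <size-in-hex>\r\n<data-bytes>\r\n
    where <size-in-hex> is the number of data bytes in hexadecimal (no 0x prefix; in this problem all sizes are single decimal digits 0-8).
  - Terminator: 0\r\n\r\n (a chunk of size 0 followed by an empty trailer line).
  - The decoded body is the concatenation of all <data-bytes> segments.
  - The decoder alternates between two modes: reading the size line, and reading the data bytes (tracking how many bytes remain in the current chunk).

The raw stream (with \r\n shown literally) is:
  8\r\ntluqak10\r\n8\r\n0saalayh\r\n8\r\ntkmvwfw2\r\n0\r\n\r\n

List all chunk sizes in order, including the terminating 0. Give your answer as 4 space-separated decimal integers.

Answer: 8 8 8 0

Derivation:
Chunk 1: stream[0..1]='8' size=0x8=8, data at stream[3..11]='tluqak10' -> body[0..8], body so far='tluqak10'
Chunk 2: stream[13..14]='8' size=0x8=8, data at stream[16..24]='0saalayh' -> body[8..16], body so far='tluqak100saalayh'
Chunk 3: stream[26..27]='8' size=0x8=8, data at stream[29..37]='tkmvwfw2' -> body[16..24], body so far='tluqak100saalayhtkmvwfw2'
Chunk 4: stream[39..40]='0' size=0 (terminator). Final body='tluqak100saalayhtkmvwfw2' (24 bytes)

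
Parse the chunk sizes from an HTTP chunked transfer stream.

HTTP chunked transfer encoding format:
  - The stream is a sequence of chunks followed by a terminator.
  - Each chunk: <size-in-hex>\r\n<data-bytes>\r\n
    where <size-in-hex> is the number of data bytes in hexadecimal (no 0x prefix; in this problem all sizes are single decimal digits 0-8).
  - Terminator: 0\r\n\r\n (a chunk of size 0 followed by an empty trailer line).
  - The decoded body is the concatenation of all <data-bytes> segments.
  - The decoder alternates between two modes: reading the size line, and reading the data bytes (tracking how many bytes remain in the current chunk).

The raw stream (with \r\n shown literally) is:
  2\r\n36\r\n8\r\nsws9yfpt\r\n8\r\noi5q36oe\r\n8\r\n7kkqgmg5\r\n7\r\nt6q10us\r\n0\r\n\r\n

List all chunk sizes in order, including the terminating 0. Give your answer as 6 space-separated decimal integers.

Chunk 1: stream[0..1]='2' size=0x2=2, data at stream[3..5]='36' -> body[0..2], body so far='36'
Chunk 2: stream[7..8]='8' size=0x8=8, data at stream[10..18]='sws9yfpt' -> body[2..10], body so far='36sws9yfpt'
Chunk 3: stream[20..21]='8' size=0x8=8, data at stream[23..31]='oi5q36oe' -> body[10..18], body so far='36sws9yfptoi5q36oe'
Chunk 4: stream[33..34]='8' size=0x8=8, data at stream[36..44]='7kkqgmg5' -> body[18..26], body so far='36sws9yfptoi5q36oe7kkqgmg5'
Chunk 5: stream[46..47]='7' size=0x7=7, data at stream[49..56]='t6q10us' -> body[26..33], body so far='36sws9yfptoi5q36oe7kkqgmg5t6q10us'
Chunk 6: stream[58..59]='0' size=0 (terminator). Final body='36sws9yfptoi5q36oe7kkqgmg5t6q10us' (33 bytes)

Answer: 2 8 8 8 7 0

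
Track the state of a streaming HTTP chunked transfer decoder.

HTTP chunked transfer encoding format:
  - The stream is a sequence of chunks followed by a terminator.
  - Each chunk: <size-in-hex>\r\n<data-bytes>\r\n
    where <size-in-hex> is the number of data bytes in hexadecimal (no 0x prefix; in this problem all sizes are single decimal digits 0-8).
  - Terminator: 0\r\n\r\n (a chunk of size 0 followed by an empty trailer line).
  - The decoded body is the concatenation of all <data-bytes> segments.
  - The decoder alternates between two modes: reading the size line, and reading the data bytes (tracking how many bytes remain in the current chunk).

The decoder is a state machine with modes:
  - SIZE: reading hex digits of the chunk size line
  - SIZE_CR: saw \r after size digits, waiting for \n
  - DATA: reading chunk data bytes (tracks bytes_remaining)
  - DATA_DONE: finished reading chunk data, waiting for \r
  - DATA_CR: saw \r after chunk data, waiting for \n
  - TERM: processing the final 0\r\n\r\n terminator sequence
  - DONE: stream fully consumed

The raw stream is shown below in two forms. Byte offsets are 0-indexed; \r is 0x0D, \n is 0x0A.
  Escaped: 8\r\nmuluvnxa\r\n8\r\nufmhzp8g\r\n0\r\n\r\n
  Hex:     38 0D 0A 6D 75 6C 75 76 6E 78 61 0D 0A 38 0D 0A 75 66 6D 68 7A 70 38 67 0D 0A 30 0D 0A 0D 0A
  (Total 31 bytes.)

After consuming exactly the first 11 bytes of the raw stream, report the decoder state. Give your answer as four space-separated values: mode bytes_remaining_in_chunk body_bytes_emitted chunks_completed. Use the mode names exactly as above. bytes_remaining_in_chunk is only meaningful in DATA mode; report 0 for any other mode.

Answer: DATA_DONE 0 8 0

Derivation:
Byte 0 = '8': mode=SIZE remaining=0 emitted=0 chunks_done=0
Byte 1 = 0x0D: mode=SIZE_CR remaining=0 emitted=0 chunks_done=0
Byte 2 = 0x0A: mode=DATA remaining=8 emitted=0 chunks_done=0
Byte 3 = 'm': mode=DATA remaining=7 emitted=1 chunks_done=0
Byte 4 = 'u': mode=DATA remaining=6 emitted=2 chunks_done=0
Byte 5 = 'l': mode=DATA remaining=5 emitted=3 chunks_done=0
Byte 6 = 'u': mode=DATA remaining=4 emitted=4 chunks_done=0
Byte 7 = 'v': mode=DATA remaining=3 emitted=5 chunks_done=0
Byte 8 = 'n': mode=DATA remaining=2 emitted=6 chunks_done=0
Byte 9 = 'x': mode=DATA remaining=1 emitted=7 chunks_done=0
Byte 10 = 'a': mode=DATA_DONE remaining=0 emitted=8 chunks_done=0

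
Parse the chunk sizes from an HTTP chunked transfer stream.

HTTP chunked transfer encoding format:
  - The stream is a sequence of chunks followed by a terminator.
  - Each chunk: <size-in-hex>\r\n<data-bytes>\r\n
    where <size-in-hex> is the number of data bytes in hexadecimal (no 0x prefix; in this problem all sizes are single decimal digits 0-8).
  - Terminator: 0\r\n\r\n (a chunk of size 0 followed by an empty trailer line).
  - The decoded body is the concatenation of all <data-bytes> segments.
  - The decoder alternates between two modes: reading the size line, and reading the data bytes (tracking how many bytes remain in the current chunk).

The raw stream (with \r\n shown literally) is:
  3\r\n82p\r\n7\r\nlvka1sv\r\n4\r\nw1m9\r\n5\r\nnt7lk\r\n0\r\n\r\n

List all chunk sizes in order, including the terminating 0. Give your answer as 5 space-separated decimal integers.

Chunk 1: stream[0..1]='3' size=0x3=3, data at stream[3..6]='82p' -> body[0..3], body so far='82p'
Chunk 2: stream[8..9]='7' size=0x7=7, data at stream[11..18]='lvka1sv' -> body[3..10], body so far='82plvka1sv'
Chunk 3: stream[20..21]='4' size=0x4=4, data at stream[23..27]='w1m9' -> body[10..14], body so far='82plvka1svw1m9'
Chunk 4: stream[29..30]='5' size=0x5=5, data at stream[32..37]='nt7lk' -> body[14..19], body so far='82plvka1svw1m9nt7lk'
Chunk 5: stream[39..40]='0' size=0 (terminator). Final body='82plvka1svw1m9nt7lk' (19 bytes)

Answer: 3 7 4 5 0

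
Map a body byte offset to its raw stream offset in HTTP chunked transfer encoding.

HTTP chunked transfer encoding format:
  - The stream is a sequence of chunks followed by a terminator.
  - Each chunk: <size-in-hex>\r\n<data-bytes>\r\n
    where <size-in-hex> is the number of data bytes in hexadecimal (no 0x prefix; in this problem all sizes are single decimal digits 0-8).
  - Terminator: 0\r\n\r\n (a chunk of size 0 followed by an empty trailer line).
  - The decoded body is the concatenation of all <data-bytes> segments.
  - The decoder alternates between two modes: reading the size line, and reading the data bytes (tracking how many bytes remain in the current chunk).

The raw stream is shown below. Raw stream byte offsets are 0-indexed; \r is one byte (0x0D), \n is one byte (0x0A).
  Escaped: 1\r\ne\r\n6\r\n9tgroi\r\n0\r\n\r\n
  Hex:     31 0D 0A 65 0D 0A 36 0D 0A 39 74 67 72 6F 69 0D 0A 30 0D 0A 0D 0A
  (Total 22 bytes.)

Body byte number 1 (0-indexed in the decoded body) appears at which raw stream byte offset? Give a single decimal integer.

Chunk 1: stream[0..1]='1' size=0x1=1, data at stream[3..4]='e' -> body[0..1], body so far='e'
Chunk 2: stream[6..7]='6' size=0x6=6, data at stream[9..15]='9tgroi' -> body[1..7], body so far='e9tgroi'
Chunk 3: stream[17..18]='0' size=0 (terminator). Final body='e9tgroi' (7 bytes)
Body byte 1 at stream offset 9

Answer: 9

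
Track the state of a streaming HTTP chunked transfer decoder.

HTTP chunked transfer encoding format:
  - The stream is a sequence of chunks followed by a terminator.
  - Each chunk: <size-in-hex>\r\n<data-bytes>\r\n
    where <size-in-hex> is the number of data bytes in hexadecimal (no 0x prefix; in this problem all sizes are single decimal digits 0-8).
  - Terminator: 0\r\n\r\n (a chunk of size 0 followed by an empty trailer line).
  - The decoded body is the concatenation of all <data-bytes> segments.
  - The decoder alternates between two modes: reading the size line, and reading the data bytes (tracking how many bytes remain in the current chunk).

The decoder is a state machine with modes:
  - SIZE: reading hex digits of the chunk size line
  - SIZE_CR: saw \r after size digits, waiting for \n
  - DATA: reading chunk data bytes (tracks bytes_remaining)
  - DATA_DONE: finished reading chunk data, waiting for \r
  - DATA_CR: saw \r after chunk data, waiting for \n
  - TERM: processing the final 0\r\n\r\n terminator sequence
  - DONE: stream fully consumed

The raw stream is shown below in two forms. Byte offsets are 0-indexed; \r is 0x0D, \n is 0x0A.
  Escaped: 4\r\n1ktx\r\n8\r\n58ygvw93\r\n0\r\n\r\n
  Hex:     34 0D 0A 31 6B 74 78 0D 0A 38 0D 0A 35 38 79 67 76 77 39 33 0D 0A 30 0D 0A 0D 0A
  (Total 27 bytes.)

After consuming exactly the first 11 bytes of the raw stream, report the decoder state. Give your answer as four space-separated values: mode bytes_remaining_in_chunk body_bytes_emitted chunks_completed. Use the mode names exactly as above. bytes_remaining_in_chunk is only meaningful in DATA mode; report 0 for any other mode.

Byte 0 = '4': mode=SIZE remaining=0 emitted=0 chunks_done=0
Byte 1 = 0x0D: mode=SIZE_CR remaining=0 emitted=0 chunks_done=0
Byte 2 = 0x0A: mode=DATA remaining=4 emitted=0 chunks_done=0
Byte 3 = '1': mode=DATA remaining=3 emitted=1 chunks_done=0
Byte 4 = 'k': mode=DATA remaining=2 emitted=2 chunks_done=0
Byte 5 = 't': mode=DATA remaining=1 emitted=3 chunks_done=0
Byte 6 = 'x': mode=DATA_DONE remaining=0 emitted=4 chunks_done=0
Byte 7 = 0x0D: mode=DATA_CR remaining=0 emitted=4 chunks_done=0
Byte 8 = 0x0A: mode=SIZE remaining=0 emitted=4 chunks_done=1
Byte 9 = '8': mode=SIZE remaining=0 emitted=4 chunks_done=1
Byte 10 = 0x0D: mode=SIZE_CR remaining=0 emitted=4 chunks_done=1

Answer: SIZE_CR 0 4 1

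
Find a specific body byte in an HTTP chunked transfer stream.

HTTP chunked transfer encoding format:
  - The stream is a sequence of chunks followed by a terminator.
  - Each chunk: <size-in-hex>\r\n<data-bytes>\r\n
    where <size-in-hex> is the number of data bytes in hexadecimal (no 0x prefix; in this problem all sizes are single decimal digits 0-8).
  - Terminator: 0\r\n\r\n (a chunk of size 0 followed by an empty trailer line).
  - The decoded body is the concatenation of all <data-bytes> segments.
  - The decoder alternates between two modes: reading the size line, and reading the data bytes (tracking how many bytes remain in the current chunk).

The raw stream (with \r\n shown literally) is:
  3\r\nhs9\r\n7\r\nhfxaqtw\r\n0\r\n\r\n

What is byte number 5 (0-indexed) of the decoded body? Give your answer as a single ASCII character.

Answer: x

Derivation:
Chunk 1: stream[0..1]='3' size=0x3=3, data at stream[3..6]='hs9' -> body[0..3], body so far='hs9'
Chunk 2: stream[8..9]='7' size=0x7=7, data at stream[11..18]='hfxaqtw' -> body[3..10], body so far='hs9hfxaqtw'
Chunk 3: stream[20..21]='0' size=0 (terminator). Final body='hs9hfxaqtw' (10 bytes)
Body byte 5 = 'x'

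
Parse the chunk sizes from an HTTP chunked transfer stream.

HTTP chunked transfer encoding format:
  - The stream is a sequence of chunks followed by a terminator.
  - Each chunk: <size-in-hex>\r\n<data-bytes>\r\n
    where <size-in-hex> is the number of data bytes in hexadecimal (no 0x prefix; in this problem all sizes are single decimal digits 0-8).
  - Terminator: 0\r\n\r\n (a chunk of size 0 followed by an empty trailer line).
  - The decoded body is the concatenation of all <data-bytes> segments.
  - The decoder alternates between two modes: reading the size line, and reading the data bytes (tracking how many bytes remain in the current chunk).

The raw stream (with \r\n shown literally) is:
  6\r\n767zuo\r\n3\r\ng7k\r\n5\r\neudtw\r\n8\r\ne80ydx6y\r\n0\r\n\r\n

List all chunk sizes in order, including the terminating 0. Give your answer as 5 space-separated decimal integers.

Answer: 6 3 5 8 0

Derivation:
Chunk 1: stream[0..1]='6' size=0x6=6, data at stream[3..9]='767zuo' -> body[0..6], body so far='767zuo'
Chunk 2: stream[11..12]='3' size=0x3=3, data at stream[14..17]='g7k' -> body[6..9], body so far='767zuog7k'
Chunk 3: stream[19..20]='5' size=0x5=5, data at stream[22..27]='eudtw' -> body[9..14], body so far='767zuog7keudtw'
Chunk 4: stream[29..30]='8' size=0x8=8, data at stream[32..40]='e80ydx6y' -> body[14..22], body so far='767zuog7keudtwe80ydx6y'
Chunk 5: stream[42..43]='0' size=0 (terminator). Final body='767zuog7keudtwe80ydx6y' (22 bytes)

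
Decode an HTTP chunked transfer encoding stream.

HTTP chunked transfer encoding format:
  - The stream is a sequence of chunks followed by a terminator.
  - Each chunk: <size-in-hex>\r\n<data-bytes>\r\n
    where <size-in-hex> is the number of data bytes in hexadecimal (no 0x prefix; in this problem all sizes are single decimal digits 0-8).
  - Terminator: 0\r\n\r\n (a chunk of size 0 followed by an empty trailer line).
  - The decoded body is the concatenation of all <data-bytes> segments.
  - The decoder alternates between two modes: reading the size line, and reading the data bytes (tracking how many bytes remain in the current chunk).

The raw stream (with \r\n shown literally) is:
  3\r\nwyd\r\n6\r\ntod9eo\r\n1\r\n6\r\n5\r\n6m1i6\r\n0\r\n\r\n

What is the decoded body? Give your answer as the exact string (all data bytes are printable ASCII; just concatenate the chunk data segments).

Chunk 1: stream[0..1]='3' size=0x3=3, data at stream[3..6]='wyd' -> body[0..3], body so far='wyd'
Chunk 2: stream[8..9]='6' size=0x6=6, data at stream[11..17]='tod9eo' -> body[3..9], body so far='wydtod9eo'
Chunk 3: stream[19..20]='1' size=0x1=1, data at stream[22..23]='6' -> body[9..10], body so far='wydtod9eo6'
Chunk 4: stream[25..26]='5' size=0x5=5, data at stream[28..33]='6m1i6' -> body[10..15], body so far='wydtod9eo66m1i6'
Chunk 5: stream[35..36]='0' size=0 (terminator). Final body='wydtod9eo66m1i6' (15 bytes)

Answer: wydtod9eo66m1i6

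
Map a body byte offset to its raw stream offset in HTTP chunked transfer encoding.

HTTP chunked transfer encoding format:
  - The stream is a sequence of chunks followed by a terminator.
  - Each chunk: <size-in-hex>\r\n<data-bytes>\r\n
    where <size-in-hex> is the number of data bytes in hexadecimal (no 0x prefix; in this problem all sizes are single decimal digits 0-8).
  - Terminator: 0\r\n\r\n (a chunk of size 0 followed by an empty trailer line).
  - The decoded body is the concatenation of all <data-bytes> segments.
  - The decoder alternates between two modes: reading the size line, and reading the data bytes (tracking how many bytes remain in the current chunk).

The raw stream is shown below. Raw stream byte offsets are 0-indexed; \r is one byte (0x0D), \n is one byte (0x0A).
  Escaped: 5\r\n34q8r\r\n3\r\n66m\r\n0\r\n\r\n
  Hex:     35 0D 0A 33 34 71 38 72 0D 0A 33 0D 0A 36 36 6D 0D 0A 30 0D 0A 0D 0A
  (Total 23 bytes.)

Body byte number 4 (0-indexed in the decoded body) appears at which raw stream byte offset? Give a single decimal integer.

Answer: 7

Derivation:
Chunk 1: stream[0..1]='5' size=0x5=5, data at stream[3..8]='34q8r' -> body[0..5], body so far='34q8r'
Chunk 2: stream[10..11]='3' size=0x3=3, data at stream[13..16]='66m' -> body[5..8], body so far='34q8r66m'
Chunk 3: stream[18..19]='0' size=0 (terminator). Final body='34q8r66m' (8 bytes)
Body byte 4 at stream offset 7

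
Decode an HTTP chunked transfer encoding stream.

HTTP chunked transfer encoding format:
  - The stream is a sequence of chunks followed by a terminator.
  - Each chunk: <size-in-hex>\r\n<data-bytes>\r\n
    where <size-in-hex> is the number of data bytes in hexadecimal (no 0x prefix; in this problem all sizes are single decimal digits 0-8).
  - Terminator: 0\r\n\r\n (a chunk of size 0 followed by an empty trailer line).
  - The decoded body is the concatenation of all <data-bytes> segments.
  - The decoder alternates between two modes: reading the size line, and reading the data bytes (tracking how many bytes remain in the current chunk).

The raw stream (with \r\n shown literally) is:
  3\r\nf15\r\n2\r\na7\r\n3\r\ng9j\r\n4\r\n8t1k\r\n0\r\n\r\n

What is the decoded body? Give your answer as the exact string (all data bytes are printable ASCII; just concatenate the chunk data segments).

Answer: f15a7g9j8t1k

Derivation:
Chunk 1: stream[0..1]='3' size=0x3=3, data at stream[3..6]='f15' -> body[0..3], body so far='f15'
Chunk 2: stream[8..9]='2' size=0x2=2, data at stream[11..13]='a7' -> body[3..5], body so far='f15a7'
Chunk 3: stream[15..16]='3' size=0x3=3, data at stream[18..21]='g9j' -> body[5..8], body so far='f15a7g9j'
Chunk 4: stream[23..24]='4' size=0x4=4, data at stream[26..30]='8t1k' -> body[8..12], body so far='f15a7g9j8t1k'
Chunk 5: stream[32..33]='0' size=0 (terminator). Final body='f15a7g9j8t1k' (12 bytes)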